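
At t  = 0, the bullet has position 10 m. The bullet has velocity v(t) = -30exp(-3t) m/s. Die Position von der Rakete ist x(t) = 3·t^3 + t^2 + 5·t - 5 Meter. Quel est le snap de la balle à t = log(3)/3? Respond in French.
Pour résoudre ceci, nous devons prendre 3 dérivées de notre équation de la vitesse v(t) = -30·exp(-3·t). En prenant d/dt de v(t), nous trouvons a(t) = 90·exp(-3·t). En prenant d/dt de a(t), nous trouvons j(t) = -270·exp(-3·t). En prenant d/dt de j(t), nous trouvons s(t) = 810·exp(-3·t). En utilisant s(t) = 810·exp(-3·t) et en substituant t = log(3)/3, nous trouvons s = 270.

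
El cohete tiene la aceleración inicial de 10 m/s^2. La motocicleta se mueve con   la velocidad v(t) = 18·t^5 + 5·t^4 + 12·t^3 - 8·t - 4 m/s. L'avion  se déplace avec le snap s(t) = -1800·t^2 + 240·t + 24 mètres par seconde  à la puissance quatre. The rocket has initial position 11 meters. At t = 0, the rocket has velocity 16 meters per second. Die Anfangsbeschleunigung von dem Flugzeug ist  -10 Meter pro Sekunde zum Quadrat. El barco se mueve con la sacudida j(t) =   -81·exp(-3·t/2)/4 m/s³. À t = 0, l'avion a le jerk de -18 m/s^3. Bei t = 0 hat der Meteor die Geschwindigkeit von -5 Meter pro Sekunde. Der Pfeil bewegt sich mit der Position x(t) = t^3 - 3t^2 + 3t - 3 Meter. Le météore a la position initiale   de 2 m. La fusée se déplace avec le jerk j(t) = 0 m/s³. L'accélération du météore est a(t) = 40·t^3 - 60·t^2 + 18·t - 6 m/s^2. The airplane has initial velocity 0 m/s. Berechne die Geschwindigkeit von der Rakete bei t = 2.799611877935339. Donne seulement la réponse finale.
v(2.799611877935339) = 43.9961187793534.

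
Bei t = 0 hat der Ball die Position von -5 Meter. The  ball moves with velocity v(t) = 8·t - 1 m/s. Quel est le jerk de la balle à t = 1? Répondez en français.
Pour résoudre ceci, nous devons prendre 2 dérivées de notre équation de la vitesse v(t) = 8·t - 1. La dérivée de la vitesse donne l'accélération: a(t) = 8. La dérivée de l'accélération donne le jerk: j(t) = 0. Nous avons le jerk j(t) = 0. En substituant t = 1: j(1) = 0.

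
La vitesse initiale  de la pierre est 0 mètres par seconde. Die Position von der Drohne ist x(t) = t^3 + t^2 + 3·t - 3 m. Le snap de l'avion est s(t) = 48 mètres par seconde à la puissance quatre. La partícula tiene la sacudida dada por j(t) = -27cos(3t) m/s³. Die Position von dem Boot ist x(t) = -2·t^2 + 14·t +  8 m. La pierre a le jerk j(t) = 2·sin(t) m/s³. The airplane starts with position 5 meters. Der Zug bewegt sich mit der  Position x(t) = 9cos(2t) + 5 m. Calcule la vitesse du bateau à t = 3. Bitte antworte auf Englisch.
We must differentiate our position equation x(t) = -2·t^2 + 14·t + 8 1 time. Differentiating position, we get velocity: v(t) = 14 - 4·t. We have velocity v(t) = 14 - 4·t. Substituting t = 3: v(3) = 2.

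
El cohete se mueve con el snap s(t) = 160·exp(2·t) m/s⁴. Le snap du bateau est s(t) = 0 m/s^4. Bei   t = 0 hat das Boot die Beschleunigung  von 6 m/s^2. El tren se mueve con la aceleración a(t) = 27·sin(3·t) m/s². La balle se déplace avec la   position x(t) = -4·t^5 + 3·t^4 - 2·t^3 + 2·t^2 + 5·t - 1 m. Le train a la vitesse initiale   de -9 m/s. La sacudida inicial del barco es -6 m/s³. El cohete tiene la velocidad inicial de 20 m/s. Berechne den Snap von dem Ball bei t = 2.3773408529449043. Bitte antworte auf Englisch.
Starting from position x(t) = -4·t^5 + 3·t^4 - 2·t^3 + 2·t^2 + 5·t - 1, we take 4 derivatives. Taking d/dt of x(t), we find v(t) = -20·t^4 + 12·t^3 - 6·t^2 + 4·t + 5. The derivative of velocity gives acceleration: a(t) = -80·t^3 + 36·t^2 - 12·t + 4. Taking d/dt of a(t), we find j(t) = -240·t^2 + 72·t - 12. Differentiating jerk, we get snap: s(t) = 72 - 480·t. We have snap s(t) = 72 - 480·t. Substituting t = 2.3773408529449043: s(2.3773408529449043) = -1069.12360941355.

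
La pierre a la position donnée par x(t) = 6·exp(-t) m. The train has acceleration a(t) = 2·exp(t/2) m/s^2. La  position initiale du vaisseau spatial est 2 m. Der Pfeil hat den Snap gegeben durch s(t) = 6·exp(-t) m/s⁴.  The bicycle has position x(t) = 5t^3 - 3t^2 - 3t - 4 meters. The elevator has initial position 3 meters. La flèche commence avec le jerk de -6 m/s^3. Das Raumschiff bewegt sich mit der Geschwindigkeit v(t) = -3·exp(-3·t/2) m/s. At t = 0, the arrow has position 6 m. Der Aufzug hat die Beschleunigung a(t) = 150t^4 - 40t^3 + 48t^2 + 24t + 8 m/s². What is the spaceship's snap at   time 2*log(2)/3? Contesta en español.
Partiendo de la velocidad v(t) = -3·exp(-3·t/2), tomamos 3 derivadas. Tomando d/dt de v(t), encontramos a(t) = 9·exp(-3·t/2)/2. Tomando d/dt de a(t), encontramos j(t) = -27·exp(-3·t/2)/4. La derivada de la sacudida da el snap: s(t) = 81·exp(-3·t/2)/8. Usando s(t) = 81·exp(-3·t/2)/8 y sustituyendo t = 2*log(2)/3, encontramos s = 81/16.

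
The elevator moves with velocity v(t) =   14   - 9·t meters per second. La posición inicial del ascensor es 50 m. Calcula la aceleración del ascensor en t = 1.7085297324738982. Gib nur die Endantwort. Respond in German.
a(1.7085297324738982) = -9.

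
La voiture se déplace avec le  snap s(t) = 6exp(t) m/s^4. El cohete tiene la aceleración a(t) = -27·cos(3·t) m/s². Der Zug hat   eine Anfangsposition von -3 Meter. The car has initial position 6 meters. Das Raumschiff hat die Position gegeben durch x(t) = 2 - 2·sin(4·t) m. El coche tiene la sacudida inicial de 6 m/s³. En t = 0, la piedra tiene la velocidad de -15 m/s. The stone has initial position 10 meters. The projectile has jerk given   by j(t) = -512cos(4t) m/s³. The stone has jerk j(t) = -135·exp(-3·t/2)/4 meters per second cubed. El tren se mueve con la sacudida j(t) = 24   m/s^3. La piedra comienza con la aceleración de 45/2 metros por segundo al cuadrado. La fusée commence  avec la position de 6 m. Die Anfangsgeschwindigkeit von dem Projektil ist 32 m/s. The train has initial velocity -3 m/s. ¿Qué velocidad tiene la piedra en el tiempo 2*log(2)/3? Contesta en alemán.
Ausgehend von dem Ruck j(t) = -135·exp(-3·t/2)/4, nehmen wir 2 Stammfunktionen. Die Stammfunktion von dem Ruck, mit a(0) = 45/2, ergibt die Beschleunigung: a(t) = 45·exp(-3·t/2)/2. Das Integral von der Beschleunigung, mit v(0) = -15, ergibt die Geschwindigkeit: v(t) = -15·exp(-3·t/2). Wir haben die Geschwindigkeit v(t) = -15·exp(-3·t/2). Durch Einsetzen von t = 2*log(2)/3: v(2*log(2)/3) = -15/2.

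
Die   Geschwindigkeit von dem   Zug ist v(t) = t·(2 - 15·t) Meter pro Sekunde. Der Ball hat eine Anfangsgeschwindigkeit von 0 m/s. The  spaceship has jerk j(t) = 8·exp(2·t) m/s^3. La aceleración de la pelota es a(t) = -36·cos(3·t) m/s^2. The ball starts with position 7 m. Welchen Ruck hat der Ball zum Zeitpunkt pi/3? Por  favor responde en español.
Para resolver esto, necesitamos tomar 1 derivada de nuestra ecuación de la aceleración a(t) = -36·cos(3·t). Derivando la aceleración, obtenemos la sacudida: j(t) = 108·sin(3·t). De la ecuación de la sacudida j(t) = 108·sin(3·t), sustituimos t = pi/3 para obtener j = 0.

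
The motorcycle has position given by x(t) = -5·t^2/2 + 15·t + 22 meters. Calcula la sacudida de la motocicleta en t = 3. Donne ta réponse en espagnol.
Para resolver esto, necesitamos tomar 3 derivadas de nuestra ecuación de la posición x(t) = -5·t^2/2 + 15·t + 22. Tomando d/dt de x(t), encontramos v(t) = 15 - 5·t. Derivando la velocidad, obtenemos la aceleración: a(t) = -5. Derivando la aceleración, obtenemos la sacudida: j(t) = 0. De la ecuación de la sacudida j(t) = 0, sustituimos t = 3 para obtener j = 0.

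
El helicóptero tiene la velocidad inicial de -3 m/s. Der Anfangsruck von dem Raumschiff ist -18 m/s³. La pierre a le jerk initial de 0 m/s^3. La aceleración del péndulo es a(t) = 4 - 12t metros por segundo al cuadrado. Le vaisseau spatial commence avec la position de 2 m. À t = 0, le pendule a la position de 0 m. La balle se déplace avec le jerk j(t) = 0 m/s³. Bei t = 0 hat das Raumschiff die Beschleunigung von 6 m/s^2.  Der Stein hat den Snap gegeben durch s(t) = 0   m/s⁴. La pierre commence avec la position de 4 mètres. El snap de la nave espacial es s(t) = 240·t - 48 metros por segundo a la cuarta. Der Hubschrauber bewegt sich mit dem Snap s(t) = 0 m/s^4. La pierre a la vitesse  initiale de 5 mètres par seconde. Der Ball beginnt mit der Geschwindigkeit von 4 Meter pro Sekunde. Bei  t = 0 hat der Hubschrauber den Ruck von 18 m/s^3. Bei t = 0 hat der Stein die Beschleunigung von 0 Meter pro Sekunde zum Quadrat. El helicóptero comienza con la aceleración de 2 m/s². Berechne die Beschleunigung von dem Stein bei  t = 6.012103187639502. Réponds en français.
Pour résoudre ceci, nous devons prendre 2 intégrales de notre équation du snap s(t) = 0. En prenant ∫s(t)dt et en appliquant j(0) = 0, nous trouvons j(t) = 0. La primitive du jerk est l'accélération. En utilisant a(0) = 0, nous obtenons a(t) = 0. En utilisant a(t) = 0 et en substituant t = 6.012103187639502, nous trouvons a = 0.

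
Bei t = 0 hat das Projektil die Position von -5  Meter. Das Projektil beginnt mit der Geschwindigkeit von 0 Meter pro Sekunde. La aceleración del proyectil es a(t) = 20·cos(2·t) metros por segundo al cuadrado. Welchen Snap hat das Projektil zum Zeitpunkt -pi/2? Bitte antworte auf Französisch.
En partant de l'accélération a(t) = 20·cos(2·t), nous prenons 2 dérivées. En prenant d/dt de a(t), nous trouvons j(t) = -40·sin(2·t). En prenant d/dt de j(t), nous trouvons s(t) = -80·cos(2·t). En utilisant s(t) = -80·cos(2·t) et en substituant t = -pi/2, nous trouvons s = 80.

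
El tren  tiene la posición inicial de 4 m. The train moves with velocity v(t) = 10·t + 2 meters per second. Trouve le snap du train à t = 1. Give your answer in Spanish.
Partiendo de la velocidad v(t) = 10·t + 2, tomamos 3 derivadas. Tomando d/dt de v(t), encontramos a(t) = 10. La derivada de la aceleración da la sacudida: j(t) = 0. Derivando la sacudida, obtenemos el snap: s(t) = 0. Usando s(t) = 0 y sustituyendo t = 1, encontramos s = 0.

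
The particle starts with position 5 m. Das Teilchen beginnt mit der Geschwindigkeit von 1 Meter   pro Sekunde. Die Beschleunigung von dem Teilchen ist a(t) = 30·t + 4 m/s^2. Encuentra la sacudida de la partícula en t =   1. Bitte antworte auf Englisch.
To solve this, we need to take 1 derivative of our acceleration equation a(t) = 30·t + 4. Taking d/dt of a(t), we find j(t) = 30. Using j(t) = 30 and substituting t = 1, we find j = 30.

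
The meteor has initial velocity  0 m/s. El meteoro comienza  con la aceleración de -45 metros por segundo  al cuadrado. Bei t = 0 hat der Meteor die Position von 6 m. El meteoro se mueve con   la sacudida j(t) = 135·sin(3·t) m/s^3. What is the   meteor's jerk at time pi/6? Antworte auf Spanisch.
De la ecuación de la sacudida j(t) = 135·sin(3·t), sustituimos t = pi/6 para obtener j = 135.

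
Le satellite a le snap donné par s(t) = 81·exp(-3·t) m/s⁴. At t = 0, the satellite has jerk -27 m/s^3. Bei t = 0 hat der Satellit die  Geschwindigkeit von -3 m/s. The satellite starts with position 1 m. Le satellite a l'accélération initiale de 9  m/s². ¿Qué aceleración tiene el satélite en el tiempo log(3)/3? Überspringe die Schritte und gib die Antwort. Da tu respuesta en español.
La aceleración en t = log(3)/3 es a = 3.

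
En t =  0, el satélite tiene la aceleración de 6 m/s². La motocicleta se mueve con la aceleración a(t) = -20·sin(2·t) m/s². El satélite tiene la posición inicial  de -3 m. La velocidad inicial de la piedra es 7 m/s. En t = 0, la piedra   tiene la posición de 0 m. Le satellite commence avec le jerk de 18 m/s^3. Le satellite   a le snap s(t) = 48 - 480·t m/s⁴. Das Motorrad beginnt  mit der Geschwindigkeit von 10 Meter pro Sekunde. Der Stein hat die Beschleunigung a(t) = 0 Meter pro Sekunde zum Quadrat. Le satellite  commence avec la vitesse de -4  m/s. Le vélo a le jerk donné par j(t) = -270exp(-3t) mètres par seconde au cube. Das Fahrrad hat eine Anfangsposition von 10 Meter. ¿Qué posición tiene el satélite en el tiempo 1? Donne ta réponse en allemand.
Wir müssen unsere Gleichung für den Snap s(t) = 48 - 480·t 4-mal integrieren. Die Stammfunktion von dem Snap, mit j(0) = 18, ergibt den Ruck: j(t) = -240·t^2 + 48·t + 18. Die Stammfunktion von dem Ruck, mit a(0) = 6, ergibt die Beschleunigung: a(t) = -80·t^3 + 24·t^2 + 18·t + 6. Mit ∫a(t)dt und Anwendung von v(0) = -4, finden wir v(t) = -20·t^4 + 8·t^3 + 9·t^2 + 6·t - 4. Durch Integration von der Geschwindigkeit und Verwendung der Anfangsbedingung x(0) = -3, erhalten wir x(t) = -4·t^5 + 2·t^4 + 3·t^3 + 3·t^2 - 4·t - 3. Wir haben die Position x(t) = -4·t^5 + 2·t^4 + 3·t^3 + 3·t^2 - 4·t - 3. Durch Einsetzen von t = 1: x(1) = -3.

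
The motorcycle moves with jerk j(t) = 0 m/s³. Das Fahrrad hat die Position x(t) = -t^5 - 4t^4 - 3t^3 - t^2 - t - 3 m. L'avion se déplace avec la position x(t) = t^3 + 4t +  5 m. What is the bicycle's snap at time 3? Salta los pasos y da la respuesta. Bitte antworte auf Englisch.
The answer is -456.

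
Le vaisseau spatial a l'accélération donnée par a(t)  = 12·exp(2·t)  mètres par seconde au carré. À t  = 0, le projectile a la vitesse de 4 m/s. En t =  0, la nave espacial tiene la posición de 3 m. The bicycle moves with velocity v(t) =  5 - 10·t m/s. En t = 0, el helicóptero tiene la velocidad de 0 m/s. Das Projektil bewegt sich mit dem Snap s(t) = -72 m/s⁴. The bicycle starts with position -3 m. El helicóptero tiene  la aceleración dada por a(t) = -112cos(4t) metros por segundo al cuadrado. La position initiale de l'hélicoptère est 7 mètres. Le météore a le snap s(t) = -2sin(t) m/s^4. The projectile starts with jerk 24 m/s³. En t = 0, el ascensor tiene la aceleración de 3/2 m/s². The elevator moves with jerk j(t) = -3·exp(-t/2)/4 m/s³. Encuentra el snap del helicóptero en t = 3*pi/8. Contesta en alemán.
Wir müssen unsere Gleichung für die Beschleunigung a(t) = -112·cos(4·t) 2-mal ableiten. Mit d/dt von a(t) finden wir j(t) = 448·sin(4·t). Die Ableitung von dem Ruck ergibt den Snap: s(t) = 1792·cos(4·t). Aus der Gleichung für den Snap s(t) = 1792·cos(4·t), setzen wir t = 3*pi/8 ein und erhalten s = 0.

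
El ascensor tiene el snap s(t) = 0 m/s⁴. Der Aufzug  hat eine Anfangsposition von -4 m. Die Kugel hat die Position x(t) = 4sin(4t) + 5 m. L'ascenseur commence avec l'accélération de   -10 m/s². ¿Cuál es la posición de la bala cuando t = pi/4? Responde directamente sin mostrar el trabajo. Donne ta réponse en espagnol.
La posición en t = pi/4 es x = 5.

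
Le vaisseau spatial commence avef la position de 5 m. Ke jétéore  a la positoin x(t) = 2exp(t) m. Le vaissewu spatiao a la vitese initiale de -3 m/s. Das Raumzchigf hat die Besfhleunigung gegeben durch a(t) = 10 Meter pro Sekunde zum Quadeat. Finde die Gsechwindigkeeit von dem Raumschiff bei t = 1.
Ausgehend von der Beschleunigung a(t) = 10, nehmen wir 1 Stammfunktion. Durch Integration von der Beschleunigung und Verwendung der Anfangsbedingung v(0) = -3, erhalten wir v(t) = 10·t - 3. Mit v(t) = 10·t - 3 und Einsetzen von t = 1, finden wir v = 7.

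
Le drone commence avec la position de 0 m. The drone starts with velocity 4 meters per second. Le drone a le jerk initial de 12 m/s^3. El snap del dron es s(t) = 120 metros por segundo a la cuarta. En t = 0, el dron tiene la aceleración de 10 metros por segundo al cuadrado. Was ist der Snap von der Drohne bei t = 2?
Aus der Gleichung für den Snap s(t) = 120, setzen wir t = 2 ein und erhalten s = 120.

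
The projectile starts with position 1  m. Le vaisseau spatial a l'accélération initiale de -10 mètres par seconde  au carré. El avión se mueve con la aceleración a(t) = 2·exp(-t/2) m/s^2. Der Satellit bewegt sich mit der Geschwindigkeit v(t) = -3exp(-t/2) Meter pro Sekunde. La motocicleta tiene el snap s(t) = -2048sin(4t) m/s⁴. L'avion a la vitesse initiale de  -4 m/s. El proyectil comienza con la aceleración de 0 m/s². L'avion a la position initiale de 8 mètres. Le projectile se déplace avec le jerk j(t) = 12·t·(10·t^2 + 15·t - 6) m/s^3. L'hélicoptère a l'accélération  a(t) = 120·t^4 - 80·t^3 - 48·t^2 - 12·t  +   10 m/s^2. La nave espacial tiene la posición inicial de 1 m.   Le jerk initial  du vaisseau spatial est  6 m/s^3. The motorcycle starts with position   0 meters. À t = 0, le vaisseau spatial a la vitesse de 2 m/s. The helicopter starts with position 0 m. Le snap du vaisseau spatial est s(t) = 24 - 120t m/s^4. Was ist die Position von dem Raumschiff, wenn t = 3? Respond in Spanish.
Necesitamos integrar nuestra ecuación del snap s(t) = 24 - 120·t 4 veces. La integral del snap, con j(0) = 6, da la sacudida: j(t) = -60·t^2 + 24·t + 6. La integral de la sacudida, con a(0) = -10, da la aceleración: a(t) = -20·t^3 + 12·t^2 + 6·t - 10. La integral de la aceleración es la velocidad. Usando v(0) = 2, obtenemos v(t) = -5·t^4 + 4·t^3 + 3·t^2 - 10·t + 2. La integral de la velocidad, con x(0) = 1, da la posición: x(t) = -t^5 + t^4 + t^3 - 5·t^2 + 2·t + 1. Usando x(t) = -t^5 + t^4 + t^3 - 5·t^2 + 2·t + 1 y sustituyendo t = 3, encontramos x = -173.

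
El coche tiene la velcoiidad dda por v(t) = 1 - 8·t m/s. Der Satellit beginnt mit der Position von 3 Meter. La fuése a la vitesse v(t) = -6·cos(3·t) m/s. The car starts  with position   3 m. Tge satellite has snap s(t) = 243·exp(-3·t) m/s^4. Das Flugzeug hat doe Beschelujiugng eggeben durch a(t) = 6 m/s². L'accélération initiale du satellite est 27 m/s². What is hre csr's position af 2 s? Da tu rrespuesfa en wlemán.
Um dies zu lösen, müssen wir 1 Integral unserer Gleichung für die Geschwindigkeit v(t) = 1 - 8·t finden. Mit ∫v(t)dt und Anwendung von x(0) = 3, finden wir x(t) = -4·t^2 + t + 3. Wir haben die Position x(t) = -4·t^2 + t + 3. Durch Einsetzen von t = 2: x(2) = -11.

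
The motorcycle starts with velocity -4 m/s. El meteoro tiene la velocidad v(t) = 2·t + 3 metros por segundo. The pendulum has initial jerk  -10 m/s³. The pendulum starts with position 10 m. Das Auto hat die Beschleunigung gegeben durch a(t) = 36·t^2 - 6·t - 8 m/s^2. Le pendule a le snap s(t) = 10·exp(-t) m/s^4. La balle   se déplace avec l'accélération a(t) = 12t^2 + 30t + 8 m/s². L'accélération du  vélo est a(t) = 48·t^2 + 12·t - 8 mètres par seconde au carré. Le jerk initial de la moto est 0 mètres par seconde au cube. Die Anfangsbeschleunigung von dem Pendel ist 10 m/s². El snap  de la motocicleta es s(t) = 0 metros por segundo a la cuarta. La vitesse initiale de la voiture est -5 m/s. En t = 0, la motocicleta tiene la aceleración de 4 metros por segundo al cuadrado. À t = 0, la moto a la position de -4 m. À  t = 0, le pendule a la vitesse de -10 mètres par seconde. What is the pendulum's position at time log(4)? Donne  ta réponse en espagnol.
Debemos encontrar la integral de nuestra ecuación del snap s(t) = 10·exp(-t) 4 veces. La integral del snap es la sacudida. Usando j(0) = -10, obtenemos j(t) = -10·exp(-t). Tomando ∫j(t)dt y aplicando a(0) = 10, encontramos a(t) = 10·exp(-t). La antiderivada de la aceleración, con v(0) = -10, da la velocidad: v(t) = -10·exp(-t). Integrando la velocidad y usando la condición inicial x(0) = 10, obtenemos x(t) = 10·exp(-t). Tenemos la posición x(t) = 10·exp(-t). Sustituyendo t = log(4): x(log(4)) = 5/2.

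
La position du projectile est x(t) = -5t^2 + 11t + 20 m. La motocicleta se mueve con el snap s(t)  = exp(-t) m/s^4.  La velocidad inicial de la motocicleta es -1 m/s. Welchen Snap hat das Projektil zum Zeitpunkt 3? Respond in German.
Wir müssen unsere Gleichung für die Position x(t) = -5·t^2 + 11·t + 20 4-mal ableiten. Mit d/dt von x(t) finden wir v(t) = 11 - 10·t. Durch Ableiten von der Geschwindigkeit erhalten wir die Beschleunigung: a(t) = -10. Mit d/dt von a(t) finden wir j(t) = 0. Durch Ableiten von dem Ruck erhalten wir den Snap: s(t) = 0. Mit s(t) = 0 und Einsetzen von t = 3, finden wir s = 0.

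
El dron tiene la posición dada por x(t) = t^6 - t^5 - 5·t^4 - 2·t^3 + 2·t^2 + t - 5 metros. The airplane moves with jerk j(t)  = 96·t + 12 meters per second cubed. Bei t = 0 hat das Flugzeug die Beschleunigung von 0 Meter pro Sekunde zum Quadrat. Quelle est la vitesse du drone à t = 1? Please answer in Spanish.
Para resolver esto, necesitamos tomar 1 derivada de nuestra ecuación de la posición x(t) = t^6 - t^5 - 5·t^4 - 2·t^3 + 2·t^2 + t - 5. Tomando d/dt de x(t), encontramos v(t) = 6·t^5 - 5·t^4 - 20·t^3 - 6·t^2 + 4·t + 1. De la ecuación de la velocidad v(t) = 6·t^5 - 5·t^4 - 20·t^3 - 6·t^2 + 4·t + 1, sustituimos t = 1 para obtener v = -20.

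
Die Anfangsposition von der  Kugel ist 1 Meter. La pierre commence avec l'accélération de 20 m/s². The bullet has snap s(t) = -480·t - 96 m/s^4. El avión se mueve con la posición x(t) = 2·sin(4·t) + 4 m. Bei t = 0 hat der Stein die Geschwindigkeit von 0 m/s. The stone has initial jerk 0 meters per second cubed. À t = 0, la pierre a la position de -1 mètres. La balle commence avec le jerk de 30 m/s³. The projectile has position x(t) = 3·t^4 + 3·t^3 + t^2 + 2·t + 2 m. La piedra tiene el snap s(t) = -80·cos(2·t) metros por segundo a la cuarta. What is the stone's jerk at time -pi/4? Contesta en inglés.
Starting from snap s(t) = -80·cos(2·t), we take 1 antiderivative. The integral of snap is jerk. Using j(0) = 0, we get j(t) = -40·sin(2·t). From the given jerk equation j(t) = -40·sin(2·t), we substitute t = -pi/4 to get j = 40.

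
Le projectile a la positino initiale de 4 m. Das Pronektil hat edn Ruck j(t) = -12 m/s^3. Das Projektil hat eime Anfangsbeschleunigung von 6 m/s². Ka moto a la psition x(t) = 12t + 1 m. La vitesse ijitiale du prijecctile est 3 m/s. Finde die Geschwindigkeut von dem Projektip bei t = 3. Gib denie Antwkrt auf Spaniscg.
Debemos encontrar la antiderivada de nuestra ecuación de la sacudida j(t) = -12 2 veces. La integral de la sacudida, con a(0) = 6, da la aceleración: a(t) = 6 - 12·t. Tomando ∫a(t)dt y aplicando v(0) = 3, encontramos v(t) = -6·t^2 + 6·t + 3. Usando v(t) = -6·t^2 + 6·t + 3 y sustituyendo t = 3, encontramos v = -33.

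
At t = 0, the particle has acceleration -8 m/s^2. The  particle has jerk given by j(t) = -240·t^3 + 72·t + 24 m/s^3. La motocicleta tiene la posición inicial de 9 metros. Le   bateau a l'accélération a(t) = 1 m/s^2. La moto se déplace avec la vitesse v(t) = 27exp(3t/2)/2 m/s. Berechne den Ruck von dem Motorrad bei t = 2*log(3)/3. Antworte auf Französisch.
Pour résoudre ceci, nous devons prendre 2 dérivées de notre équation de la vitesse v(t) = 27·exp(3·t/2)/2. En dérivant la vitesse, nous obtenons l'accélération: a(t) = 81·exp(3·t/2)/4. La dérivée de l'accélération donne le jerk: j(t) = 243·exp(3·t/2)/8. En utilisant j(t) = 243·exp(3·t/2)/8 et en substituant t = 2*log(3)/3, nous trouvons j = 729/8.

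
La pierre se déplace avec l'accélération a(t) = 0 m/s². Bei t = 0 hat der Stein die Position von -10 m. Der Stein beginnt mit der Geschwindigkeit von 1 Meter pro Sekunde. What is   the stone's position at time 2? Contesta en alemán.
Wir müssen die Stammfunktion unserer Gleichung für die Beschleunigung a(t) = 0 2-mal finden. Die Stammfunktion von der Beschleunigung ist die Geschwindigkeit. Mit v(0) = 1 erhalten wir v(t) = 1. Das Integral von der Geschwindigkeit ist die Position. Mit x(0) = -10 erhalten wir x(t) = t - 10. Mit x(t) = t - 10 und Einsetzen von t = 2, finden wir x = -8.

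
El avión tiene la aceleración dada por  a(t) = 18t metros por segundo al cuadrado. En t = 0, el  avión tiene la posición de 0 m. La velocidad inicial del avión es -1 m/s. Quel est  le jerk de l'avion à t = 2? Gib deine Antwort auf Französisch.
En partant de l'accélération a(t) = 18·t, nous prenons 1 dérivée. En dérivant l'accélération, nous obtenons le jerk: j(t) = 18. En utilisant j(t) = 18 et en substituant t = 2, nous trouvons j = 18.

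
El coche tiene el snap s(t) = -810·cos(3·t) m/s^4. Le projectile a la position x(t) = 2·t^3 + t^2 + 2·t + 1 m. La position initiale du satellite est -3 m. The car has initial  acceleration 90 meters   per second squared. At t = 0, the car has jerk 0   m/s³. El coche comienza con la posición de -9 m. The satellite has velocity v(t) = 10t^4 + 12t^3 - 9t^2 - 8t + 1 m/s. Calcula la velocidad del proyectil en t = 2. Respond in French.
Pour résoudre ceci, nous devons prendre 1 dérivée de notre équation de la position x(t) = 2·t^3 + t^2 + 2·t + 1. En dérivant la position, nous obtenons la vitesse: v(t) = 6·t^2 + 2·t + 2. En utilisant v(t) = 6·t^2 + 2·t + 2 et en substituant t = 2, nous trouvons v = 30.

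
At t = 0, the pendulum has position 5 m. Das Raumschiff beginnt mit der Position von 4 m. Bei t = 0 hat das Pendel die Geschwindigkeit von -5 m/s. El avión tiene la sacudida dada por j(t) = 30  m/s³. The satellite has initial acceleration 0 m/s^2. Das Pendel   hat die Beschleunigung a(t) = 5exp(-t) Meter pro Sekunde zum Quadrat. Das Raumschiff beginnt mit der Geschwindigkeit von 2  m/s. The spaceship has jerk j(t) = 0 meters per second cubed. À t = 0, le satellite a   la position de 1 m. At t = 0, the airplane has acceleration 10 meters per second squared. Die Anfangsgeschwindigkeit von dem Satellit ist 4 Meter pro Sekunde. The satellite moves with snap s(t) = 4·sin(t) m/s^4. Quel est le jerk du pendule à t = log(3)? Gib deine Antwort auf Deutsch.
Ausgehend von der Beschleunigung a(t) = 5·exp(-t), nehmen wir 1 Ableitung. Mit d/dt von a(t) finden wir j(t) = -5·exp(-t). Aus der Gleichung für den Ruck j(t) = -5·exp(-t), setzen wir t = log(3) ein und erhalten j = -5/3.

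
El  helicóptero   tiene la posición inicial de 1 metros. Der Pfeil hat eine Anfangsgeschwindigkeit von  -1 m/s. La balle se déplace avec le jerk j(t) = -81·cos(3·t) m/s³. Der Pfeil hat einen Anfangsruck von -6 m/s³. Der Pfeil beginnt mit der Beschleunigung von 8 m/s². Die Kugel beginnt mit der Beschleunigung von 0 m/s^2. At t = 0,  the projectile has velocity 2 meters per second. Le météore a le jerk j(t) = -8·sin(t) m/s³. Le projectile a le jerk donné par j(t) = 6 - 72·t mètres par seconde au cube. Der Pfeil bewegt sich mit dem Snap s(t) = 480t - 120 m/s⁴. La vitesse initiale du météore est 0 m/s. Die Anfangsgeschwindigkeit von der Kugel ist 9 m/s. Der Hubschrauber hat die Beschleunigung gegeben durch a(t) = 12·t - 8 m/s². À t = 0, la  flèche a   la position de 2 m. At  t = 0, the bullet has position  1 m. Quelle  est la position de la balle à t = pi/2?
Nous devons trouver l'intégrale de notre équation du jerk j(t) = -81·cos(3·t) 3 fois. La primitive du jerk, avec a(0) = 0, donne l'accélération: a(t) = -27·sin(3·t). L'intégrale de l'accélération est la vitesse. En utilisant v(0) = 9, nous obtenons v(t) = 9·cos(3·t). En intégrant la vitesse et en utilisant la condition initiale x(0) = 1, nous obtenons x(t) = 3·sin(3·t) + 1. Nous avons la position x(t) = 3·sin(3·t) + 1. En substituant t = pi/2: x(pi/2) = -2.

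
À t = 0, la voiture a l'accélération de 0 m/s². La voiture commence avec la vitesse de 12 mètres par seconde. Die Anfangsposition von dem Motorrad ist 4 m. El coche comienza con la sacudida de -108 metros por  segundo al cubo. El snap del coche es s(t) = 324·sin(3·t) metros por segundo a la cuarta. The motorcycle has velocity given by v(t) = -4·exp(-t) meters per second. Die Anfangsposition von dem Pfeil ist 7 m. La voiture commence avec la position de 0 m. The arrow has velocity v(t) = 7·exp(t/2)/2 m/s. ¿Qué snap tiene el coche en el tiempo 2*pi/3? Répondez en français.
En utilisant s(t) = 324·sin(3·t) et en substituant t = 2*pi/3, nous trouvons s = 0.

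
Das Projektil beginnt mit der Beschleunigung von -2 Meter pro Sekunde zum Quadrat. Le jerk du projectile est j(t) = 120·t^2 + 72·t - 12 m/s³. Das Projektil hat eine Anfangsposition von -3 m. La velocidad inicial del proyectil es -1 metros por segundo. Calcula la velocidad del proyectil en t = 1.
Necesitamos integrar nuestra ecuación de la sacudida j(t) = 120·t^2 + 72·t - 12 2 veces. La antiderivada de la sacudida es la aceleración. Usando a(0) = -2, obtenemos a(t) = 40·t^3 + 36·t^2 - 12·t - 2. La integral de la aceleración, con v(0) = -1, da la velocidad: v(t) = 10·t^4 + 12·t^3 - 6·t^2 - 2·t - 1. Tenemos la velocidad v(t) = 10·t^4 + 12·t^3 - 6·t^2 - 2·t - 1. Sustituyendo t = 1: v(1) = 13.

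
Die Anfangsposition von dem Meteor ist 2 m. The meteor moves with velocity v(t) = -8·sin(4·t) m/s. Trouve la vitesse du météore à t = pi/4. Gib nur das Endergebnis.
À t = pi/4, v = 0.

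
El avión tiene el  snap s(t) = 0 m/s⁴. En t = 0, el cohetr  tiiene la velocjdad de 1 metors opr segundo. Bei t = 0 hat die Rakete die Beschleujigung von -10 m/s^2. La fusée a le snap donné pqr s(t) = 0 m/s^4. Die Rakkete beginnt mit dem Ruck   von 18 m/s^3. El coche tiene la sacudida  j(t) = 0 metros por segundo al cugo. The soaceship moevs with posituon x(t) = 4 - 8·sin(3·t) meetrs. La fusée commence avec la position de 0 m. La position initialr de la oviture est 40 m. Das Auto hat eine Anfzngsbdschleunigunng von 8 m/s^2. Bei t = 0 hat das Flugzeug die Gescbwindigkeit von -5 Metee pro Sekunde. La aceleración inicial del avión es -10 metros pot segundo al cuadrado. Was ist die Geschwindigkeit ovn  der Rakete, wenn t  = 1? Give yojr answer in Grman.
Um dies zu lösen, müssen wir 3 Stammfunktionen unserer Gleichung für den Snap s(t) = 0 finden. Mit ∫s(t)dt und Anwendung von j(0) = 18, finden wir j(t) = 18. Durch Integration von dem Ruck und Verwendung der Anfangsbedingung a(0) = -10, erhalten wir a(t) = 18·t - 10. Die Stammfunktion von der Beschleunigung ist die Geschwindigkeit. Mit v(0) = 1 erhalten wir v(t) = 9·t^2 - 10·t + 1. Wir haben die Geschwindigkeit v(t) = 9·t^2 - 10·t + 1. Durch Einsetzen von t = 1: v(1) = 0.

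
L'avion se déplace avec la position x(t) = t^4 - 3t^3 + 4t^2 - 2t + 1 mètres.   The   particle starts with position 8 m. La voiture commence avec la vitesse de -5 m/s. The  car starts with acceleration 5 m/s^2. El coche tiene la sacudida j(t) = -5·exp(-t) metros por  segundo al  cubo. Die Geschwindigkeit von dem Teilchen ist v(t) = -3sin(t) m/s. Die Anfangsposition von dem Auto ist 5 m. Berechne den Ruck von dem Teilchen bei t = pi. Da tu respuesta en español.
Debemos derivar nuestra ecuación de la velocidad v(t) = -3·sin(t) 2 veces. La derivada de la velocidad da la aceleración: a(t) = -3·cos(t). Tomando d/dt de a(t), encontramos j(t) = 3·sin(t). Usando j(t) = 3·sin(t) y sustituyendo t = pi, encontramos j = 0.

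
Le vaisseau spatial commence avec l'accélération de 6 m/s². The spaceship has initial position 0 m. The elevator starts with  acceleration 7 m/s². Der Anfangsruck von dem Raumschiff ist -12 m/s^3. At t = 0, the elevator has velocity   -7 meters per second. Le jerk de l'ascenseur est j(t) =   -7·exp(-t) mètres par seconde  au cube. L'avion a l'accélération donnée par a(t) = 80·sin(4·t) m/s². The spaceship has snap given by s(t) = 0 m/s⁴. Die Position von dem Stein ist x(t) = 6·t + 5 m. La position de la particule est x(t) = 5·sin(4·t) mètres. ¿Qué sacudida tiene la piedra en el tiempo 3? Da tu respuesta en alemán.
Ausgehend von der Position x(t) = 6·t + 5, nehmen wir 3 Ableitungen. Mit d/dt von x(t) finden wir v(t) = 6. Die Ableitung von der Geschwindigkeit ergibt die Beschleunigung: a(t) = 0. Durch Ableiten von der Beschleunigung erhalten wir den Ruck: j(t) = 0. Wir haben den Ruck j(t) = 0. Durch Einsetzen von t = 3: j(3) = 0.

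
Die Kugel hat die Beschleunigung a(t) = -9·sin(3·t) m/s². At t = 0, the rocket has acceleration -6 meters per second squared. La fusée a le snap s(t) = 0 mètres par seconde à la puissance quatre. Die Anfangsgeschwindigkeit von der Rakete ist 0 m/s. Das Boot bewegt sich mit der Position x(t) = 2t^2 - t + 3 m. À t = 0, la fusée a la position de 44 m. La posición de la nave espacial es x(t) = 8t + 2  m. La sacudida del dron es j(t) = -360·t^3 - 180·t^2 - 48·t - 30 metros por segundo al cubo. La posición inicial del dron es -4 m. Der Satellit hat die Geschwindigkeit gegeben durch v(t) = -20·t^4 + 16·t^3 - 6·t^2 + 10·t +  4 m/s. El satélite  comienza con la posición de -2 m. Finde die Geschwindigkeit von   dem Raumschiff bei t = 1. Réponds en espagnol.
Partiendo de la posición x(t) = 8·t + 2, tomamos 1 derivada. La derivada de la posición da la velocidad: v(t) = 8. Tenemos la velocidad v(t) = 8. Sustituyendo t = 1: v(1) = 8.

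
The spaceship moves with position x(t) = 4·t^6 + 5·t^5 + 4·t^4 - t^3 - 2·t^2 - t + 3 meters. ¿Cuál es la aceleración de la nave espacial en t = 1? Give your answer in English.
To solve this, we need to take 2 derivatives of our position equation x(t) = 4·t^6 + 5·t^5 + 4·t^4 - t^3 - 2·t^2 - t + 3. Taking d/dt of x(t), we find v(t) = 24·t^5 + 25·t^4 + 16·t^3 - 3·t^2 - 4·t - 1. Taking d/dt of v(t), we find a(t) = 120·t^4 + 100·t^3 + 48·t^2 - 6·t - 4. We have acceleration a(t) = 120·t^4 + 100·t^3 + 48·t^2 - 6·t - 4. Substituting t = 1: a(1) = 258.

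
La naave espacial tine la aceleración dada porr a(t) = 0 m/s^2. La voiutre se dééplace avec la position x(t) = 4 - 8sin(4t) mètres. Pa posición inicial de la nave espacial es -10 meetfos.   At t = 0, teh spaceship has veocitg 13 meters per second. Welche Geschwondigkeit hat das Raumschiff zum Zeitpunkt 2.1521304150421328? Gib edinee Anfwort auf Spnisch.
Necesitamos integrar nuestra ecuación de la aceleración a(t) = 0 1 vez. Tomando ∫a(t)dt y aplicando v(0) = 13, encontramos v(t) = 13. Tenemos la velocidad v(t) = 13. Sustituyendo t = 2.1521304150421328: v(2.1521304150421328) = 13.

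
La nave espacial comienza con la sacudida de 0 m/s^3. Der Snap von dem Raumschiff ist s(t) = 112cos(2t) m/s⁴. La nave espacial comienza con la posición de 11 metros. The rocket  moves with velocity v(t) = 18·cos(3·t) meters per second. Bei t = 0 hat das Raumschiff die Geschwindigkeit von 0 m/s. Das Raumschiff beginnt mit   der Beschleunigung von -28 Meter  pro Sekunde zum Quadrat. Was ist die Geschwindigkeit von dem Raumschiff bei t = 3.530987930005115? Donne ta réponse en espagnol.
Partiendo del snap s(t) = 112·cos(2·t), tomamos 3 integrales. Integrando el snap y usando la condición inicial j(0) = 0, obtenemos j(t) = 56·sin(2·t). La integral de la sacudida, con a(0) = -28, da la aceleración: a(t) = -28·cos(2·t). Tomando ∫a(t)dt y aplicando v(0) = 0, encontramos v(t) = -14·sin(2·t). Tenemos la velocidad v(t) = -14·sin(2·t). Sustituyendo t = 3.530987930005115: v(3.530987930005115) = -9.83386729749926.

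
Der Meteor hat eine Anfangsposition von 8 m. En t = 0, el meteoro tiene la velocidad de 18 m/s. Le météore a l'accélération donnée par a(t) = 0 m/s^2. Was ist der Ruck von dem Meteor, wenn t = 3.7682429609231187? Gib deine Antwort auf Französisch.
Pour résoudre ceci, nous devons prendre 1 dérivée de notre équation de l'accélération a(t) = 0. La dérivée de l'accélération donne le jerk: j(t) = 0. En utilisant j(t) = 0 et en substituant t = 3.7682429609231187, nous trouvons j = 0.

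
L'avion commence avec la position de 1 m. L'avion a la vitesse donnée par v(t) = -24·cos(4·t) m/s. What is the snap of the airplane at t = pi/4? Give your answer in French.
En partant de la vitesse v(t) = -24·cos(4·t), nous prenons 3 dérivées. En dérivant la vitesse, nous obtenons l'accélération: a(t) = 96·sin(4·t). La dérivée de l'accélération donne le jerk: j(t) = 384·cos(4·t). La dérivée du jerk donne le snap: s(t) = -1536·sin(4·t). En utilisant s(t) = -1536·sin(4·t) et en substituant t = pi/4, nous trouvons s = 0.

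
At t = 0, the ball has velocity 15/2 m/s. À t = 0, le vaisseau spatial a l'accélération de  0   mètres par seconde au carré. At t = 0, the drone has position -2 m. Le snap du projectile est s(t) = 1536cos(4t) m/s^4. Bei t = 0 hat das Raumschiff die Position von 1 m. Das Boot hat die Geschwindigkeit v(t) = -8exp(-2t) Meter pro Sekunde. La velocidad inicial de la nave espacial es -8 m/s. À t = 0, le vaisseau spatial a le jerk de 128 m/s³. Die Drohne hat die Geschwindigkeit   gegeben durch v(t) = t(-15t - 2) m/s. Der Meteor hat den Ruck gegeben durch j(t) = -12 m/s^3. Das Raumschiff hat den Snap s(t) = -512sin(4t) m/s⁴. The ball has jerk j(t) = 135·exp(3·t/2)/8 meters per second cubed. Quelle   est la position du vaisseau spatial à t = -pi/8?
Pour résoudre ceci, nous devons prendre 4 primitives de notre équation du snap s(t) = -512·sin(4·t). L'intégrale du snap, avec j(0) = 128, donne le jerk: j(t) = 128·cos(4·t). La primitive du jerk est l'accélération. En utilisant a(0) = 0, nous obtenons a(t) = 32·sin(4·t). En intégrant l'accélération et en utilisant la condition initiale v(0) = -8, nous obtenons v(t) = -8·cos(4·t). La primitive de la vitesse est la position. En utilisant x(0) = 1, nous obtenons x(t) = 1 - 2·sin(4·t). En utilisant x(t) = 1 - 2·sin(4·t) et en substituant t = -pi/8, nous trouvons x = 3.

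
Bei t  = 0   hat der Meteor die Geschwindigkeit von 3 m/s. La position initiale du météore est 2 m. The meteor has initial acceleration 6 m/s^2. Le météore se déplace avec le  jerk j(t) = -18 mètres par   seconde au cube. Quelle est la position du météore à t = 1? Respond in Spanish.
Para resolver esto, necesitamos tomar 3 integrales de nuestra ecuación de la sacudida j(t) = -18. La integral de la sacudida es la aceleración. Usando a(0) = 6, obtenemos a(t) = 6 - 18·t. Tomando ∫a(t)dt y aplicando v(0) = 3, encontramos v(t) = -9·t^2 + 6·t + 3. La antiderivada de la velocidad, con x(0) = 2, da la posición: x(t) = -3·t^3 + 3·t^2 + 3·t + 2. Tenemos la posición x(t) = -3·t^3 + 3·t^2 + 3·t + 2. Sustituyendo t = 1: x(1) = 5.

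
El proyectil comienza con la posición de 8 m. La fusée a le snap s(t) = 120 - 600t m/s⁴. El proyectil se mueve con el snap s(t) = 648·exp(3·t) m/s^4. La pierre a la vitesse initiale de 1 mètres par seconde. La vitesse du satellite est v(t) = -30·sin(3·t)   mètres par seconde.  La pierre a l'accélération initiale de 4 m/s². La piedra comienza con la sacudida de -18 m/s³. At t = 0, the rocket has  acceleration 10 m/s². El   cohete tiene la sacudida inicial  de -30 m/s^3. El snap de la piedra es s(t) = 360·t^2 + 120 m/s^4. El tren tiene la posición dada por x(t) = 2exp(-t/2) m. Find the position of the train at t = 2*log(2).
Using x(t) = 2·exp(-t/2) and substituting t = 2*log(2), we find x = 1.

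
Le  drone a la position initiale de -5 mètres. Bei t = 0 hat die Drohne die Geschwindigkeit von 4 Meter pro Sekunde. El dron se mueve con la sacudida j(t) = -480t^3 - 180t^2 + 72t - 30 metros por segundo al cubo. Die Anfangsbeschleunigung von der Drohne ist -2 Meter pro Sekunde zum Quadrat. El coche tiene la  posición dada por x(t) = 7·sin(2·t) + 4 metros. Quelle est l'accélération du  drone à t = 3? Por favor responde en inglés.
We must find the integral of our jerk equation j(t) = -480·t^3 - 180·t^2 + 72·t - 30 1 time. Finding the antiderivative of j(t) and using a(0) = -2: a(t) = -120·t^4 - 60·t^3 + 36·t^2 - 30·t - 2. We have acceleration a(t) = -120·t^4 - 60·t^3 + 36·t^2 - 30·t - 2. Substituting t = 3: a(3) = -11108.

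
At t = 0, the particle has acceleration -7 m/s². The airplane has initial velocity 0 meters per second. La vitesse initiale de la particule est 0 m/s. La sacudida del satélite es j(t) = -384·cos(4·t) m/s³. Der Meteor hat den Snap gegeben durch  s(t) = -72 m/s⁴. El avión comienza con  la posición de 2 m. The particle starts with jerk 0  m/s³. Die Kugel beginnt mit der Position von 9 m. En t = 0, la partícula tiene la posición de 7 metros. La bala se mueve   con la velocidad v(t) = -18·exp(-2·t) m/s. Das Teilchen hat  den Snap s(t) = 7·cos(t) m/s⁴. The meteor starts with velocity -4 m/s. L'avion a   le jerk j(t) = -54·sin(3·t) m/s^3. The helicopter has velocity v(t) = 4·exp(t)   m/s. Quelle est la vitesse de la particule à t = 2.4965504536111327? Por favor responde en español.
Debemos encontrar la antiderivada de nuestra ecuación del snap s(t) = 7·cos(t) 3 veces. La integral del snap es la sacudida. Usando j(0) = 0, obtenemos j(t) = 7·sin(t). Tomando ∫j(t)dt y aplicando a(0) = -7, encontramos a(t) = -7·cos(t). La antiderivada de la aceleración, con v(0) = 0, da la velocidad: v(t) = -7·sin(t). De la ecuación de la velocidad v(t) = -7·sin(t), sustituimos t = 2.4965504536111327 para obtener v = -4.20862511980278.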